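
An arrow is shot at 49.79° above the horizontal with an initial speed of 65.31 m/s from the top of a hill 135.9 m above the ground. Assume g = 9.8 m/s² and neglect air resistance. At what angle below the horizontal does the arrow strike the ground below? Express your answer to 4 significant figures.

v_x = 65.31 cos 49.79° = 42.164 m/s.
At impact |v_y| = √(v_y0² + 2 g h) = √(49.876² + 2×9.8×135.9) = 71.772 m/s.
Angle below horizontal = arctan(|v_y| / v_x) = arctan(71.772 / 42.164) = 59.57°.

59.57°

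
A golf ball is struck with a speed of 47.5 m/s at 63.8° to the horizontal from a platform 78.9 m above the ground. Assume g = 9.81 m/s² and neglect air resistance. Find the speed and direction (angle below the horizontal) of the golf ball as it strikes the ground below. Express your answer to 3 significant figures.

v_x = 47.5 cos 63.8° = 20.97 m/s (constant).
|v_y| at impact = √((42.62)² + 2×9.81×78.9) = 58.00 m/s.
Speed = √(20.97² + 58.00²) = 61.7 m/s; angle = arctan(58.00/20.97) = 70.1° below horizontal.

61.7 m/s at 70.1° below the horizontal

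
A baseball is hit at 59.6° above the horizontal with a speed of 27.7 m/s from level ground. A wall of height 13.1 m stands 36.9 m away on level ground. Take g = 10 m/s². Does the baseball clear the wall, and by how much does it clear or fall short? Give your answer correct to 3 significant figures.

Yes — it clears the wall by 15.1 m.

v_x = 27.7 cos 59.6° = 14.02 m/s; v_y0 = 27.7 sin 59.6° = 23.89 m/s.
Time to reach the wall: t = 36.9 / 14.02 = 2.632 s.
Height at that point: y = 23.89×2.632 − 5.000×2.632² = 28.24 m.
That is 28.24 − 13.1 = 15.1 m above the top of the wall, so the baseball clears it.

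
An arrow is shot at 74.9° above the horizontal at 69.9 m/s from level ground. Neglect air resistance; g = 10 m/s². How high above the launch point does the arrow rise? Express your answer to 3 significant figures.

Vertical component of launch velocity: v_y = 69.9 sin 74.9° = 67.49 m/s.
At the highest point the vertical velocity is zero, so v_y² = 2 g h_max.
h_max = (67.49)² / (2 × 10) = 4555 / 20.00 = 228 m.

228 m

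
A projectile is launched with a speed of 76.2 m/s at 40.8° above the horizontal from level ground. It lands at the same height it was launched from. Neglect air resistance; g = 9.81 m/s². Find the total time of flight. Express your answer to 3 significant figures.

10.2 s

Vertical component: v_y = 76.2 sin 40.8° = 49.79 m/s.
For a projectile landing at launch height, time of flight is t = 2 v_y / g = 2 × 49.79 / 9.81 = 10.2 s.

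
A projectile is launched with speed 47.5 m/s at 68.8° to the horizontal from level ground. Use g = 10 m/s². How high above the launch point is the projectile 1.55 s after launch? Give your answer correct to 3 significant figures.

v_y0 = 47.5 sin 68.8° = 44.29 m/s.
y(t) = v_y0 t − ½ g t² = 44.29×1.55 − 5.000×1.55² = 56.6 m.

56.6 m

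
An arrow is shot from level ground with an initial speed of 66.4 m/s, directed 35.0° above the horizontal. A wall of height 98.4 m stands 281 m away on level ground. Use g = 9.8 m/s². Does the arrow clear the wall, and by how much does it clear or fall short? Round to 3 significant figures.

v_x = 66.4 cos 35.0° = 54.39 m/s; v_y0 = 66.4 sin 35.0° = 38.09 m/s.
Time to reach the wall: t = 281 / 54.39 = 5.166 s.
Height at that point: y = 38.09×5.166 − 4.900×5.166² = 66.00 m.
That is 98.4 − 66.00 = 32.4 m below the top of the wall, so the arrow does not clear it.

No — it falls 32.4 m short of clearing the wall.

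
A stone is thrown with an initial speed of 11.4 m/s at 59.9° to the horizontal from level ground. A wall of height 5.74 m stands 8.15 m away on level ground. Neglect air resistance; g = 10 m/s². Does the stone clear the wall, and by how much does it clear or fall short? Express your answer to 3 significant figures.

v_x = 11.4 cos 59.9° = 5.717 m/s; v_y0 = 11.4 sin 59.9° = 9.863 m/s.
Time to reach the wall: t = 8.15 / 5.717 = 1.426 s.
Height at that point: y = 9.863×1.426 − 5.000×1.426² = 3.897 m.
That is 5.74 − 3.897 = 1.84 m below the top of the wall, so the stone does not clear it.

No — it falls 1.84 m short of clearing the wall.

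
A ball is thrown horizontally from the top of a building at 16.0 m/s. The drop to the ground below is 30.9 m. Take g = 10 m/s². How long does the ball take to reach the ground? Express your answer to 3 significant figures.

The horizontal speed doesn't affect the fall. With v_y0 = 0, h = ½ g t².
t = √(2 × 30.9 / 10) = √6.180 = 2.49 s.

2.49 s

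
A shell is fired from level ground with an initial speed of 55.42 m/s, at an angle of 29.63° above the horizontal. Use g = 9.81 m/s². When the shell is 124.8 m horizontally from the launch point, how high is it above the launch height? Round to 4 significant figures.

v_x = 55.42 cos 29.63° = 48.173 m/s, v_y0 = 55.42 sin 29.63° = 27.399 m/s.
Time to reach x = 124.8 m: t = x / v_x = 124.8 / 48.173 = 2.5907 s.
y = v_y0 t − ½ g t² = 27.399×2.5907 − 4.905×2.5907² = 38.06 m.

38.06 m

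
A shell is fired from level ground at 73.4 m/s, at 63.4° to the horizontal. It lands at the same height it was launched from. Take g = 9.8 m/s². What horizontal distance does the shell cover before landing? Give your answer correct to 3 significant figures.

Components: v_x = 73.4 cos 63.4° = 32.87 m/s, v_y = 73.4 sin 63.4° = 65.63 m/s.
Time of flight (same landing height): t = 2 v_y / g = 2 × 65.63 / 9.8 = 13.39 s.
Range: R = v_x · t = 32.87 × 13.39 = 440 m.

440 m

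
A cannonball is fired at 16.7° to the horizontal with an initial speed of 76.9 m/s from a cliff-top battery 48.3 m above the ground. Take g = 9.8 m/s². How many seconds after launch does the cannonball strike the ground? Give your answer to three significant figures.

Vertical component: v_y = 76.9 sin 16.7° = 22.10 m/s.
Taking up as positive with launch at y = 48.3 m, landing at y = 0: 0 = 48.3 + 22.10 t − ½(9.8) t².
Solving 4.900 t² − 22.10 t − 48.3 = 0 gives t = [22.10 + √(22.10² + 4·4.900·48.3)] / 9.800 = 6.12 s.

6.12 s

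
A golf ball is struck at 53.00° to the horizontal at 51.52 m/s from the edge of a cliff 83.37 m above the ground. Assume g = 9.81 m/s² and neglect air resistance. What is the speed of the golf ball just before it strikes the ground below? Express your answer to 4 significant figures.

v_x = 51.52 cos 53.00° = 31.006 m/s is unchanged throughout.
For the vertical component, v_y² = v_y0² + 2 g h = (41.146)² + 2×9.81×83.37 = 3328.7, so |v_y| = 57.695 m/s.
Impact speed = √(v_x² + v_y²) = √(961.37 + 3328.7) = 65.50 m/s.

65.50 m/s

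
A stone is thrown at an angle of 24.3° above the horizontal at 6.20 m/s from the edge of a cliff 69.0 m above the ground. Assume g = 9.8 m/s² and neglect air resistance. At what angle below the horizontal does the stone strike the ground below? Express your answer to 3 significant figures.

81.3°

v_x = 6.20 cos 24.3° = 5.651 m/s.
At impact |v_y| = √(v_y0² + 2 g h) = √(2.551² + 2×9.8×69.0) = 36.86 m/s.
Angle below horizontal = arctan(|v_y| / v_x) = arctan(36.86 / 5.651) = 81.3°.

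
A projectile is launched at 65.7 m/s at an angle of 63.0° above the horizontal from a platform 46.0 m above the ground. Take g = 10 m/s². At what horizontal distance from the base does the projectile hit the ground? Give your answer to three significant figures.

Components: v_x = 65.7 cos 63.0° = 29.83 m/s, v_y = 65.7 sin 63.0° = 58.54 m/s.
Vertical: 0 = 46.0 + 58.54 t − ½(10) t² ⇒ 5.000 t² − 58.54 t − 46.0 = 0.
t = [58.54 + √(3427 + 920.0)] / 10.00 = 12.45 s.
Horizontal: R = v_x · t = 29.83 × 12.45 = 371 m.

371 m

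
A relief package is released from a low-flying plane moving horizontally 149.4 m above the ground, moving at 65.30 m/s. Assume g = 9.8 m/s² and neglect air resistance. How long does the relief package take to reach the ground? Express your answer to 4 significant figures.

5.522 s

The horizontal speed doesn't affect the fall. With v_y0 = 0, h = ½ g t².
t = √(2 × 149.4 / 9.8) = √30.490 = 5.522 s.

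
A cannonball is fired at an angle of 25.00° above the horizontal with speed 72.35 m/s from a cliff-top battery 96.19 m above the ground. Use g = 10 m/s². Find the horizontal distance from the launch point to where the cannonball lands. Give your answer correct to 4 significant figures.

Components: v_x = 72.35 cos 25.00° = 65.571 m/s, v_y = 72.35 sin 25.00° = 30.576 m/s.
Vertical: 0 = 96.19 + 30.576 t − ½(10) t² ⇒ 5.000 t² − 30.576 t − 96.19 = 0.
t = [30.576 + √(934.89 + 1923.8)] / 10.00 = 8.4043 s.
Horizontal: R = v_x · t = 65.571 × 8.4043 = 551.1 m.

551.1 m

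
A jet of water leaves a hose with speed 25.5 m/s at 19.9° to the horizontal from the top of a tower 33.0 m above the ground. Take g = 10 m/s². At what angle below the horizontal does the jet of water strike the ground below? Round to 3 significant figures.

48.5°

v_x = 25.5 cos 19.9° = 23.98 m/s.
At impact |v_y| = √(v_y0² + 2 g h) = √(8.680² + 2×10×33.0) = 27.12 m/s.
Angle below horizontal = arctan(|v_y| / v_x) = arctan(27.12 / 23.98) = 48.5°.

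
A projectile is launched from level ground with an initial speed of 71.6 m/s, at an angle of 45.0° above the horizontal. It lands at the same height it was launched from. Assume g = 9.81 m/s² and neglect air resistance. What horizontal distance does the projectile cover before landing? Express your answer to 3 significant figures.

For level ground, R = v₀² sin(2θ) / g.
sin(2 × 45.0°) = sin 90.00° = 1.000.
R = (71.6)² × 1.000 / 9.81 = 523 m.

523 m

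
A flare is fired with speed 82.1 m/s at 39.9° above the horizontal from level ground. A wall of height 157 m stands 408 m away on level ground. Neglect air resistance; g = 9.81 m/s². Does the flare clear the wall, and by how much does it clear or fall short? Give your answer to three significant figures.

v_x = 82.1 cos 39.9° = 62.98 m/s; v_y0 = 82.1 sin 39.9° = 52.66 m/s.
Time to reach the wall: t = 408 / 62.98 = 6.478 s.
Height at that point: y = 52.66×6.478 − 4.905×6.478² = 135.3 m.
That is 157 − 135.3 = 21.7 m below the top of the wall, so the flare does not clear it.

No — it falls 21.7 m short of clearing the wall.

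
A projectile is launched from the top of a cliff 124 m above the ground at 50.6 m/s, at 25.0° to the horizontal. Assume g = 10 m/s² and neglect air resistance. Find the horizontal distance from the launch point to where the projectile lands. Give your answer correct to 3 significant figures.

347 m

Components: v_x = 50.6 cos 25.0° = 45.86 m/s, v_y = 50.6 sin 25.0° = 21.38 m/s.
Vertical: 0 = 124 + 21.38 t − ½(10) t² ⇒ 5.000 t² − 21.38 t − 124 = 0.
t = [21.38 + √(457.1 + 2480)] / 10.00 = 7.558 s.
Horizontal: R = v_x · t = 45.86 × 7.558 = 347 m.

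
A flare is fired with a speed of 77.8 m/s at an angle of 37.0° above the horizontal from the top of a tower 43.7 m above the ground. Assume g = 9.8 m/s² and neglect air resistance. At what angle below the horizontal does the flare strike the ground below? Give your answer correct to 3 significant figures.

v_x = 77.8 cos 37.0° = 62.13 m/s.
At impact |v_y| = √(v_y0² + 2 g h) = √(46.82² + 2×9.8×43.7) = 55.21 m/s.
Angle below horizontal = arctan(|v_y| / v_x) = arctan(55.21 / 62.13) = 41.6°.

41.6°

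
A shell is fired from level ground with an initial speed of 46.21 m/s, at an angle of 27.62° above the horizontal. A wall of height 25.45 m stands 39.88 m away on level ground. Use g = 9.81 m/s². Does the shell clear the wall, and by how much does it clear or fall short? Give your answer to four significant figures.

v_x = 46.21 cos 27.62° = 40.944 m/s; v_y0 = 46.21 sin 27.62° = 21.423 m/s.
Time to reach the wall: t = 39.88 / 40.944 = 0.97401 s.
Height at that point: y = 21.423×0.97401 − 4.905×0.97401² = 16.213 m.
That is 25.45 − 16.213 = 9.237 m below the top of the wall, so the shell does not clear it.

No — it falls 9.237 m short of clearing the wall.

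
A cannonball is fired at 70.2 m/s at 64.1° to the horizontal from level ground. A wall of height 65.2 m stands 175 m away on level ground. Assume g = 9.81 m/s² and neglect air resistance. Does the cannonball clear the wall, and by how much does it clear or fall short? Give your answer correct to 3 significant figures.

Yes — it clears the wall by 135 m.

v_x = 70.2 cos 64.1° = 30.66 m/s; v_y0 = 70.2 sin 64.1° = 63.15 m/s.
Time to reach the wall: t = 175 / 30.66 = 5.708 s.
Height at that point: y = 63.15×5.708 − 4.905×5.708² = 200.6 m.
That is 200.6 − 65.2 = 135 m above the top of the wall, so the cannonball clears it.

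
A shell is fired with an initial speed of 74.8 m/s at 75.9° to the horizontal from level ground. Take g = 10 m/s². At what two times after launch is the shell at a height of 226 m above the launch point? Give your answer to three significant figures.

v_y0 = 74.8 sin 75.9° = 72.55 m/s.
Set y = v_y0 t − ½ g t² = 226: 5.000 t² − 72.55 t + 226 = 0.
t = [72.55 ± √(5264 − 4520)] / 10 = (72.55 ± 27.28) / 10, giving t = 4.53 s or t = 9.98 s.
So the shell is at 226 m at t = 4.53 s (rising) and t = 9.98 s (falling).

4.53 s and 9.98 s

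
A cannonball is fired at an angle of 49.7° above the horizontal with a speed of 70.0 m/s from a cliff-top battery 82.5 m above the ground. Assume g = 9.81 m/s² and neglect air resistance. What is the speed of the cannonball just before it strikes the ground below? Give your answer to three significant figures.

80.7 m/s

v_x = 70.0 cos 49.7° = 45.28 m/s is unchanged throughout.
For the vertical component, v_y² = v_y0² + 2 g h = (53.39)² + 2×9.81×82.5 = 4469, so |v_y| = 66.85 m/s.
Impact speed = √(v_x² + v_y²) = √(2050 + 4469) = 80.7 m/s.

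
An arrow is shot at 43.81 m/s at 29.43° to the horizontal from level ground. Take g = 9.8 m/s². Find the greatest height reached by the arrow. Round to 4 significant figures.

Vertical component of launch velocity: v_y = 43.81 sin 29.43° = 21.526 m/s.
At the highest point the vertical velocity is zero, so v_y² = 2 g h_max.
h_max = (21.526)² / (2 × 9.8) = 463.37 / 19.60 = 23.64 m.

23.64 m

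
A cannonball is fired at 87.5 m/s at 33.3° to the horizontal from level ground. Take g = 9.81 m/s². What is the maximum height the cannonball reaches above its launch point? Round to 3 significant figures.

Vertical component of launch velocity: v_y = 87.5 sin 33.3° = 48.04 m/s.
At the highest point the vertical velocity is zero, so v_y² = 2 g h_max.
h_max = (48.04)² / (2 × 9.81) = 2308 / 19.62 = 118 m.

118 m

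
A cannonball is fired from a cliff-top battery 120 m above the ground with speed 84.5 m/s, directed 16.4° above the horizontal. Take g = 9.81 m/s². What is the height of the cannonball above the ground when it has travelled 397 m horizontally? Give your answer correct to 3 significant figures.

119 m

v_x = 84.5 cos 16.4° = 81.06 m/s, v_y0 = 84.5 sin 16.4° = 23.86 m/s.
Time to reach x = 397 m: t = x / v_x = 397 / 81.06 = 4.898 s.
y = 120 + v_y0 t − ½ g t² = 120 + 23.86×4.898 − 4.905×4.898² = 119 m.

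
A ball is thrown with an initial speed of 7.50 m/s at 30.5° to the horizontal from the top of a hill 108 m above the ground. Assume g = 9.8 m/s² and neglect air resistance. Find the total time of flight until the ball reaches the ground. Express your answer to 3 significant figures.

Vertical component: v_y = 7.50 sin 30.5° = 3.807 m/s.
Taking up as positive with launch at y = 108 m, landing at y = 0: 0 = 108 + 3.807 t − ½(9.8) t².
Solving 4.900 t² − 3.807 t − 108 = 0 gives t = [3.807 + √(3.807² + 4·4.900·108)] / 9.800 = 5.10 s.

5.10 s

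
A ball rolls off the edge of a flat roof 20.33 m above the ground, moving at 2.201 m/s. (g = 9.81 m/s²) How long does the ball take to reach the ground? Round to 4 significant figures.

2.036 s

The horizontal speed doesn't affect the fall. With v_y0 = 0, h = ½ g t².
t = √(2 × 20.33 / 9.81) = √4.1448 = 2.036 s.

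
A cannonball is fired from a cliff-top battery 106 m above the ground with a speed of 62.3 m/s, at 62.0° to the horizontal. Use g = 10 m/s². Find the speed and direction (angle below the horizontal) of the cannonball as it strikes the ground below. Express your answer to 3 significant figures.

v_x = 62.3 cos 62.0° = 29.25 m/s (constant).
|v_y| at impact = √((55.01)² + 2×10×106) = 71.74 m/s.
Speed = √(29.25² + 71.74²) = 77.5 m/s; angle = arctan(71.74/29.25) = 67.8° below horizontal.

77.5 m/s at 67.8° below the horizontal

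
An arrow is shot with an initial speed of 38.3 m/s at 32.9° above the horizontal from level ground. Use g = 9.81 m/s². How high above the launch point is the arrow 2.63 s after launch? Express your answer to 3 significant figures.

v_y0 = 38.3 sin 32.9° = 20.80 m/s.
y(t) = v_y0 t − ½ g t² = 20.80×2.63 − 4.905×2.63² = 20.8 m.

20.8 m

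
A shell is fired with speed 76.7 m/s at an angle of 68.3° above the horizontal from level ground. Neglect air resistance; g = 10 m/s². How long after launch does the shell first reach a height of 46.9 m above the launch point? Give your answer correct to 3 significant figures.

v_y0 = 76.7 sin 68.3° = 71.26 m/s.
Set y = v_y0 t − ½ g t² = 46.9: 5.000 t² − 71.26 t + 46.9 = 0.
t = [71.26 ± √(5078 − 938.0)] / 10 = (71.26 ± 64.34) / 10, giving t = 0.692 s or t = 13.6 s.
The shell is on the way up at the first time, so t = 0.692 s.

0.692 s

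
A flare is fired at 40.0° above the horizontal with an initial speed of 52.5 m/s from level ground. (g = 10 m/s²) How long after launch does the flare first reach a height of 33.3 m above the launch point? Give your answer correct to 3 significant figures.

1.20 s

v_y0 = 52.5 sin 40.0° = 33.75 m/s.
Set y = v_y0 t − ½ g t² = 33.3: 5.000 t² − 33.75 t + 33.3 = 0.
t = [33.75 ± √(1139 − 666.0)] / 10 = (33.75 ± 21.75) / 10, giving t = 1.20 s or t = 5.55 s.
The flare is on the way up at the first time, so t = 1.20 s.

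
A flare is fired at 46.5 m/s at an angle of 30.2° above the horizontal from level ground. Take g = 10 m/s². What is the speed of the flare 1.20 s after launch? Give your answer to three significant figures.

41.8 m/s

v_x = 46.5 cos 30.2° = 40.19 m/s (constant).
v_y(t) = 46.5 sin 30.2° − g t = 23.39 − 10 × 1.20 = 11.39 m/s.
Speed = √(v_x² + v_y²) = √(1615 + 129.7) = 41.8 m/s.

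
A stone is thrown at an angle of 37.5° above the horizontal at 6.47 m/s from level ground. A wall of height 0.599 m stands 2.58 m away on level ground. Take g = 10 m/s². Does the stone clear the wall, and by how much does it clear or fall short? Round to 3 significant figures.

v_x = 6.47 cos 37.5° = 5.133 m/s; v_y0 = 6.47 sin 37.5° = 3.939 m/s.
Time to reach the wall: t = 2.58 / 5.133 = 0.5026 s.
Height at that point: y = 3.939×0.5026 − 5.000×0.5026² = 0.7167 m.
That is 0.7167 − 0.599 = 0.118 m above the top of the wall, so the stone clears it.

Yes — it clears the wall by 0.118 m.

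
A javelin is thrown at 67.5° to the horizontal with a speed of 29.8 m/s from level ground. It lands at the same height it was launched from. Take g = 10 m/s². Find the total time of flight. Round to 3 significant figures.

Vertical component: v_y = 29.8 sin 67.5° = 27.53 m/s.
For a projectile landing at launch height, time of flight is t = 2 v_y / g = 2 × 27.53 / 10 = 5.51 s.

5.51 s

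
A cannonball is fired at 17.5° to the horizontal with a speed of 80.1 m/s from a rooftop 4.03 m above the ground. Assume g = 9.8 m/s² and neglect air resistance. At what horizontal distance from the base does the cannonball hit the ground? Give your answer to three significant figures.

388 m

Components: v_x = 80.1 cos 17.5° = 76.39 m/s, v_y = 80.1 sin 17.5° = 24.09 m/s.
Vertical: 0 = 4.03 + 24.09 t − ½(9.8) t² ⇒ 4.900 t² − 24.09 t − 4.03 = 0.
t = [24.09 + √(580.3 + 78.99)] / 9.800 = 5.078 s.
Horizontal: R = v_x · t = 76.39 × 5.078 = 388 m.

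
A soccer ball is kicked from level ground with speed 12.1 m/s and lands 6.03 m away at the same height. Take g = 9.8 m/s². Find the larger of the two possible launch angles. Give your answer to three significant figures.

Level-ground range: R = v₀² sin(2θ)/g ⇒ sin 2θ = R g / v₀² = 6.03×9.8/12.1² = 0.4036.
2θ = arcsin(0.4036) = 23.80° or 180° − 23.80° = 156.20°.
So θ = 11.9° or θ = 78.1°.

78.1°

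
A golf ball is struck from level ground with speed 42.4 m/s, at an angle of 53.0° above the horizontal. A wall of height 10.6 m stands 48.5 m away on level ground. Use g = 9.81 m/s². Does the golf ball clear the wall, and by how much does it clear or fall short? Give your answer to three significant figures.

Yes — it clears the wall by 36.0 m.

v_x = 42.4 cos 53.0° = 25.52 m/s; v_y0 = 42.4 sin 53.0° = 33.86 m/s.
Time to reach the wall: t = 48.5 / 25.52 = 1.900 s.
Height at that point: y = 33.86×1.900 − 4.905×1.900² = 46.63 m.
That is 46.63 − 10.6 = 36.0 m above the top of the wall, so the golf ball clears it.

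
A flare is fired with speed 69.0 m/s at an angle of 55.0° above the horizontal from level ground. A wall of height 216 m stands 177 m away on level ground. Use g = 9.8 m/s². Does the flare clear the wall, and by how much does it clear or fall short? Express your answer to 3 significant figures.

v_x = 69.0 cos 55.0° = 39.58 m/s; v_y0 = 69.0 sin 55.0° = 56.52 m/s.
Time to reach the wall: t = 177 / 39.58 = 4.472 s.
Height at that point: y = 56.52×4.472 − 4.900×4.472² = 154.8 m.
That is 216 − 154.8 = 61.2 m below the top of the wall, so the flare does not clear it.

No — it falls 61.2 m short of clearing the wall.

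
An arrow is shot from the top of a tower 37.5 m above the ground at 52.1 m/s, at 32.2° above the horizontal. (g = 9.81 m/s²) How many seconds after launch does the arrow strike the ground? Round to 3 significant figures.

Vertical component: v_y = 52.1 sin 32.2° = 27.76 m/s.
Taking up as positive with launch at y = 37.5 m, landing at y = 0: 0 = 37.5 + 27.76 t − ½(9.81) t².
Solving 4.905 t² − 27.76 t − 37.5 = 0 gives t = [27.76 + √(27.76² + 4·4.905·37.5)] / 9.810 = 6.79 s.

6.79 s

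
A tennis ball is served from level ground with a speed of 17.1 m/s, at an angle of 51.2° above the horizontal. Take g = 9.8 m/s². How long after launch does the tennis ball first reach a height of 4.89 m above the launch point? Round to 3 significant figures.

v_y0 = 17.1 sin 51.2° = 13.33 m/s.
Set y = v_y0 t − ½ g t² = 4.89: 4.900 t² − 13.33 t + 4.89 = 0.
t = [13.33 ± √(177.7 − 95.84)] / 9.8 = (13.33 ± 9.048) / 9.8, giving t = 0.437 s or t = 2.28 s.
The tennis ball is on the way up at the first time, so t = 0.437 s.

0.437 s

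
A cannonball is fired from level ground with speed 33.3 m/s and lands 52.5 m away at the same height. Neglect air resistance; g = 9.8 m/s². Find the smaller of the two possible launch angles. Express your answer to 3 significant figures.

Level-ground range: R = v₀² sin(2θ)/g ⇒ sin 2θ = R g / v₀² = 52.5×9.8/33.3² = 0.4640.
2θ = arcsin(0.4640) = 27.65° or 180° − 27.65° = 152.35°.
So θ = 13.8° or θ = 76.2°.

13.8°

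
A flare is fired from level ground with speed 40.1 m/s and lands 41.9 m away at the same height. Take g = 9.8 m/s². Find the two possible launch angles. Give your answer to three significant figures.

7.40° and 82.6°

Level-ground range: R = v₀² sin(2θ)/g ⇒ sin 2θ = R g / v₀² = 41.9×9.8/40.1² = 0.2554.
2θ = arcsin(0.2554) = 14.80° or 180° − 14.80° = 165.20°.
So θ = 7.40° or θ = 82.6°.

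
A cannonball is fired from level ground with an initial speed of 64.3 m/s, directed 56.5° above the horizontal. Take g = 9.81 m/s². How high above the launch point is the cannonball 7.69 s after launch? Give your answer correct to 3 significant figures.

122 m

v_y0 = 64.3 sin 56.5° = 53.62 m/s.
y(t) = v_y0 t − ½ g t² = 53.62×7.69 − 4.905×7.69² = 122 m.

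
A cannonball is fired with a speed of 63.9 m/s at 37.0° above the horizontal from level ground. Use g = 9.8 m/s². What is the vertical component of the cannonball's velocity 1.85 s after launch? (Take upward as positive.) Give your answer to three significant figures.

20.3 m/s

Initial vertical component: v_y0 = 63.9 sin 37.0° = 38.46 m/s.
v_y(t) = v_y0 − g t = 38.46 − 9.8 × 1.85 = 20.3 m/s.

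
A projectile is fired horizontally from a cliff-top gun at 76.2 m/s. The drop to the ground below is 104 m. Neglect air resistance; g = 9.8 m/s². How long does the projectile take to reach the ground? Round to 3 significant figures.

The horizontal speed doesn't affect the fall. With v_y0 = 0, h = ½ g t².
t = √(2 × 104 / 9.8) = √21.22 = 4.61 s.

4.61 s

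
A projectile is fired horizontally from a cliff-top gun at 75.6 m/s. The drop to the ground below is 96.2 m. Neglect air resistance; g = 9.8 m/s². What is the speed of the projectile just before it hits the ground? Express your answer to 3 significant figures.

87.2 m/s

Fall time: t = √(2 × 96.2 / 9.8) = 4.431 s.
At impact: v_x = 75.6 m/s (unchanged), v_y = g t = 9.8 × 4.431 = 43.42 m/s.
Speed = √(v_x² + v_y²) = √(5715 + 1885) = 87.2 m/s.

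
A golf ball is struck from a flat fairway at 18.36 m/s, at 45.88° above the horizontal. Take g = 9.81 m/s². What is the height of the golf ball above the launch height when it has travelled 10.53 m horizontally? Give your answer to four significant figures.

v_x = 18.36 cos 45.88° = 12.782 m/s, v_y0 = 18.36 sin 45.88° = 13.180 m/s.
Time to reach x = 10.53 m: t = x / v_x = 10.53 / 12.782 = 0.82381 s.
y = v_y0 t − ½ g t² = 13.180×0.82381 − 4.905×0.82381² = 7.529 m.

7.529 m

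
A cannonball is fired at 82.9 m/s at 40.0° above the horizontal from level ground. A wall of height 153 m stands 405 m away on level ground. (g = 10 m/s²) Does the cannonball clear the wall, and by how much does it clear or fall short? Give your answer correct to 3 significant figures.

v_x = 82.9 cos 40.0° = 63.51 m/s; v_y0 = 82.9 sin 40.0° = 53.29 m/s.
Time to reach the wall: t = 405 / 63.51 = 6.377 s.
Height at that point: y = 53.29×6.377 − 5.000×6.377² = 136.5 m.
That is 153 − 136.5 = 16.5 m below the top of the wall, so the cannonball does not clear it.

No — it falls 16.5 m short of clearing the wall.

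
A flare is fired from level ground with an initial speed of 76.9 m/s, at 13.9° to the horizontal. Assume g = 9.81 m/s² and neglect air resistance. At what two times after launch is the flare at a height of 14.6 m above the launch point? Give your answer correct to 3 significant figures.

v_y0 = 76.9 sin 13.9° = 18.47 m/s.
Set y = v_y0 t − ½ g t² = 14.6: 4.905 t² − 18.47 t + 14.6 = 0.
t = [18.47 ± √(341.1 − 286.5)] / 9.81 = (18.47 ± 7.389) / 9.81, giving t = 1.13 s or t = 2.64 s.
So the flare is at 14.6 m at t = 1.13 s (rising) and t = 2.64 s (falling).

1.13 s and 2.64 s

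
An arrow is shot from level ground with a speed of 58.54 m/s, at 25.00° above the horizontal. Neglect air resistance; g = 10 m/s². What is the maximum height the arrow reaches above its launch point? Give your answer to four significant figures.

Vertical component of launch velocity: v_y = 58.54 sin 25.00° = 24.740 m/s.
At the highest point the vertical velocity is zero, so v_y² = 2 g h_max.
h_max = (24.740)² / (2 × 10) = 612.07 / 20.00 = 30.60 m.

30.60 m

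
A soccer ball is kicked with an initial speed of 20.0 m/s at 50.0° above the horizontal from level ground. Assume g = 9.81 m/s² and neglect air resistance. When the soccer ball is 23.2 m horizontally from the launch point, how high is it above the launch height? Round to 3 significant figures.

11.7 m

v_x = 20.0 cos 50.0° = 12.86 m/s, v_y0 = 20.0 sin 50.0° = 15.32 m/s.
Time to reach x = 23.2 m: t = x / v_x = 23.2 / 12.86 = 1.804 s.
y = v_y0 t − ½ g t² = 15.32×1.804 − 4.905×1.804² = 11.7 m.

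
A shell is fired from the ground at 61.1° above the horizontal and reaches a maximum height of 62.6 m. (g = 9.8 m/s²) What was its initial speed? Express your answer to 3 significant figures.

40.0 m/s

At maximum height v_y = 0, so (v₀ sin θ)² = 2 g H.
v₀ sin 61.1° = √(2 × 9.8 × 62.6) = 35.03 m/s.
v₀ = 35.03 / sin 61.1° = 35.03 / 0.8755 = 40.0 m/s.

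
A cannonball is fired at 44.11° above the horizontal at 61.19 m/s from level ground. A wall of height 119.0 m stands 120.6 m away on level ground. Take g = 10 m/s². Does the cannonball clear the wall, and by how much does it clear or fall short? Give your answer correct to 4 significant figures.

No — it falls 39.76 m short of clearing the wall.

v_x = 61.19 cos 44.11° = 43.935 m/s; v_y0 = 61.19 sin 44.11° = 42.591 m/s.
Time to reach the wall: t = 120.6 / 43.935 = 2.7450 s.
Height at that point: y = 42.591×2.7450 − 5.000×2.7450² = 79.237 m.
That is 119.0 − 79.237 = 39.76 m below the top of the wall, so the cannonball does not clear it.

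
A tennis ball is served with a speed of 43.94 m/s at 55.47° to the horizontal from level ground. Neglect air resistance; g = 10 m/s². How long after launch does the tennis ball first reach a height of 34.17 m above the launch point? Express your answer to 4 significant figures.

1.116 s

v_y0 = 43.94 sin 55.47° = 36.199 m/s.
Set y = v_y0 t − ½ g t² = 34.17: 5.000 t² − 36.199 t + 34.17 = 0.
t = [36.199 ± √(1310.4 − 683.40)] / 10 = (36.199 ± 25.040) / 10, giving t = 1.116 s or t = 6.124 s.
The tennis ball is on the way up at the first time, so t = 1.116 s.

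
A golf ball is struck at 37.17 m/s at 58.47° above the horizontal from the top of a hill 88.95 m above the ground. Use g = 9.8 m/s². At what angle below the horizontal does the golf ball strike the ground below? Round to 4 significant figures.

v_x = 37.17 cos 58.47° = 19.438 m/s.
At impact |v_y| = √(v_y0² + 2 g h) = √(31.682² + 2×9.8×88.95) = 52.413 m/s.
Angle below horizontal = arctan(|v_y| / v_x) = arctan(52.413 / 19.438) = 69.65°.

69.65°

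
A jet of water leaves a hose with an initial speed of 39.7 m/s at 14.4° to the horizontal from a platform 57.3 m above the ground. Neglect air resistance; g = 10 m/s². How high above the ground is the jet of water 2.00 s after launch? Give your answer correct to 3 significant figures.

57.0 m

v_y0 = 39.7 sin 14.4° = 9.873 m/s.
y(t) = 57.3 + v_y0 t − ½ g t² = 57.3 + 9.873×2.00 − ½×10×2.00² = 57.0 m.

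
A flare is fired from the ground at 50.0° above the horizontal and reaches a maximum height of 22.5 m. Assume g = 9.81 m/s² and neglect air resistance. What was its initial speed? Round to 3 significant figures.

At maximum height v_y = 0, so (v₀ sin θ)² = 2 g H.
v₀ sin 50.0° = √(2 × 9.81 × 22.5) = 21.01 m/s.
v₀ = 21.01 / sin 50.0° = 21.01 / 0.7660 = 27.4 m/s.

27.4 m/s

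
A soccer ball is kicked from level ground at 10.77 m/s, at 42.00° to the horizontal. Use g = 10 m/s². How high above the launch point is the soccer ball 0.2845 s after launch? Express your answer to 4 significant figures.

1.646 m

v_y0 = 10.77 sin 42.00° = 7.2065 m/s.
y(t) = v_y0 t − ½ g t² = 7.2065×0.2845 − 5.000×0.2845² = 1.646 m.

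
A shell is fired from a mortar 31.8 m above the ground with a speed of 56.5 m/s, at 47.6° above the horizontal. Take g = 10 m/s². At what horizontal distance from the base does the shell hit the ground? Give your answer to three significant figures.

345 m

Components: v_x = 56.5 cos 47.6° = 38.10 m/s, v_y = 56.5 sin 47.6° = 41.72 m/s.
Vertical: 0 = 31.8 + 41.72 t − ½(10) t² ⇒ 5.000 t² − 41.72 t − 31.8 = 0.
t = [41.72 + √(1741 + 636.0)] / 10.00 = 9.047 s.
Horizontal: R = v_x · t = 38.10 × 9.047 = 345 m.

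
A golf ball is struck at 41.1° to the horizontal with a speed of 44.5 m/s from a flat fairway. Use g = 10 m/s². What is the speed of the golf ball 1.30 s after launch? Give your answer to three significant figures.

v_x = 44.5 cos 41.1° = 33.53 m/s (constant).
v_y(t) = 44.5 sin 41.1° − g t = 29.25 − 10 × 1.30 = 16.25 m/s.
Speed = √(v_x² + v_y²) = √(1124 + 264.1) = 37.3 m/s.

37.3 m/s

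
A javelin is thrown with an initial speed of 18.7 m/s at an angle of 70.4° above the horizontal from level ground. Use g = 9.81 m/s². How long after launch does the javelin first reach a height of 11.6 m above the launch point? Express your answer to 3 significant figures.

0.868 s

v_y0 = 18.7 sin 70.4° = 17.62 m/s.
Set y = v_y0 t − ½ g t² = 11.6: 4.905 t² − 17.62 t + 11.6 = 0.
t = [17.62 ± √(310.5 − 227.6)] / 9.81 = (17.62 ± 9.105) / 9.81, giving t = 0.868 s or t = 2.72 s.
The javelin is on the way up at the first time, so t = 0.868 s.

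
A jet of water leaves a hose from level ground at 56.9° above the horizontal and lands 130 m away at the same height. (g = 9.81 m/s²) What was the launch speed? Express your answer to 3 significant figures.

37.3 m/s

On level ground, R = v₀² sin(2θ) / g, so v₀ = √(R g / sin 2θ).
sin(2 × 56.9°) = 0.9150.
v₀ = √(130 × 9.81 / 0.9150) = √1394 = 37.3 m/s.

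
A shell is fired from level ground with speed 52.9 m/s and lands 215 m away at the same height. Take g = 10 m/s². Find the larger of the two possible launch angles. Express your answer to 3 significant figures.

64.9°

Level-ground range: R = v₀² sin(2θ)/g ⇒ sin 2θ = R g / v₀² = 215×10/52.9² = 0.7683.
2θ = arcsin(0.7683) = 50.20° or 180° − 50.20° = 129.80°.
So θ = 25.1° or θ = 64.9°.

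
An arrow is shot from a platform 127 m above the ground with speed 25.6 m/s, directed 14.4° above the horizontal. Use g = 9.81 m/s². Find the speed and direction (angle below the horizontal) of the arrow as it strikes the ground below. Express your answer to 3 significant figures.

v_x = 25.6 cos 14.4° = 24.80 m/s (constant).
|v_y| at impact = √((6.366)² + 2×9.81×127) = 50.32 m/s.
Speed = √(24.80² + 50.32²) = 56.1 m/s; angle = arctan(50.32/24.80) = 63.8° below horizontal.

56.1 m/s at 63.8° below the horizontal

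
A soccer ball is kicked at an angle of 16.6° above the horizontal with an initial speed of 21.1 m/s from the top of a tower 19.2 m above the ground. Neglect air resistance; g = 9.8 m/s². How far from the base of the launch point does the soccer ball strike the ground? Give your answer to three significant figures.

54.4 m

Components: v_x = 21.1 cos 16.6° = 20.22 m/s, v_y = 21.1 sin 16.6° = 6.028 m/s.
Vertical: 0 = 19.2 + 6.028 t − ½(9.8) t² ⇒ 4.900 t² − 6.028 t − 19.2 = 0.
t = [6.028 + √(36.34 + 376.3)] / 9.800 = 2.688 s.
Horizontal: R = v_x · t = 20.22 × 2.688 = 54.4 m.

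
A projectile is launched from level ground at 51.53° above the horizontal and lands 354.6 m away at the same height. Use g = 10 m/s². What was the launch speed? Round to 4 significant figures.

On level ground, R = v₀² sin(2θ) / g, so v₀ = √(R g / sin 2θ).
sin(2 × 51.53°) = 0.9741.
v₀ = √(354.6 × 10 / 0.9741) = √3640.3 = 60.33 m/s.

60.33 m/s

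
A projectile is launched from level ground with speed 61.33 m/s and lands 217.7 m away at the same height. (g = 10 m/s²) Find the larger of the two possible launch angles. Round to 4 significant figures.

72.32°

Level-ground range: R = v₀² sin(2θ)/g ⇒ sin 2θ = R g / v₀² = 217.7×10/61.33² = 0.5788.
2θ = arcsin(0.5788) = 35.366° or 180° − 35.366° = 144.634°.
So θ = 17.68° or θ = 72.32°.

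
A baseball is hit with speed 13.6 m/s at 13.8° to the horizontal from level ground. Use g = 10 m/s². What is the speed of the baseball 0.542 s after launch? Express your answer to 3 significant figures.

v_x = 13.6 cos 13.8° = 13.21 m/s (constant).
v_y(t) = 13.6 sin 13.8° − g t = 3.244 − 10 × 0.542 = -2.176 m/s.
Speed = √(v_x² + v_y²) = √(174.5 + 4.735) = 13.4 m/s.

13.4 m/s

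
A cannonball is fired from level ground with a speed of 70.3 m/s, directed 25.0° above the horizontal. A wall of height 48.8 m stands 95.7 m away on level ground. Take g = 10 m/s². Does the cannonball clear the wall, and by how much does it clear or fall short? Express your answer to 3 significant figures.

No — it falls 15.5 m short of clearing the wall.

v_x = 70.3 cos 25.0° = 63.71 m/s; v_y0 = 70.3 sin 25.0° = 29.71 m/s.
Time to reach the wall: t = 95.7 / 63.71 = 1.502 s.
Height at that point: y = 29.71×1.502 − 5.000×1.502² = 33.34 m.
That is 48.8 − 33.34 = 15.5 m below the top of the wall, so the cannonball does not clear it.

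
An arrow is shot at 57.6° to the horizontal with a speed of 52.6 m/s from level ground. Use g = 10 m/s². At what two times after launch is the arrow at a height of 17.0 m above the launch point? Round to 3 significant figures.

v_y0 = 52.6 sin 57.6° = 44.41 m/s.
Set y = v_y0 t − ½ g t² = 17.0: 5.000 t² − 44.41 t + 17.0 = 0.
t = [44.41 ± √(1972 − 340.0)] / 10 = (44.41 ± 40.40) / 10, giving t = 0.401 s or t = 8.48 s.
So the arrow is at 17.0 m at t = 0.401 s (rising) and t = 8.48 s (falling).

0.401 s and 8.48 s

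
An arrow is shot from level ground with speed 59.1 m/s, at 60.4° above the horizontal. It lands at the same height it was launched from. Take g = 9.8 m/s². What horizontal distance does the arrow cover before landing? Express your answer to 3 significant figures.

For level ground, R = v₀² sin(2θ) / g.
sin(2 × 60.4°) = sin 120.8° = 0.8590.
R = (59.1)² × 0.8590 / 9.8 = 306 m.

306 m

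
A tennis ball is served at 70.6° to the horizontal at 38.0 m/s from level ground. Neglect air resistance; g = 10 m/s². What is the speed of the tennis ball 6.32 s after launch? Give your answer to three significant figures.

v_x = 38.0 cos 70.6° = 12.62 m/s (constant).
v_y(t) = 38.0 sin 70.6° − g t = 35.84 − 10 × 6.32 = -27.36 m/s.
Speed = √(v_x² + v_y²) = √(159.3 + 748.6) = 30.1 m/s.

30.1 m/s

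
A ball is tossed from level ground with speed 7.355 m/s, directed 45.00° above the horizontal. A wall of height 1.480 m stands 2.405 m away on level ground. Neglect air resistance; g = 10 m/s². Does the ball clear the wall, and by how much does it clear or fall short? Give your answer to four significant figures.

No — it falls 0.1442 m short of clearing the wall.

v_x = 7.355 cos 45.00° = 5.2008 m/s; v_y0 = 7.355 sin 45.00° = 5.2008 m/s.
Time to reach the wall: t = 2.405 / 5.2008 = 0.46243 s.
Height at that point: y = 5.2008×0.46243 − 5.000×0.46243² = 1.3358 m.
That is 1.480 − 1.3358 = 0.1442 m below the top of the wall, so the ball does not clear it.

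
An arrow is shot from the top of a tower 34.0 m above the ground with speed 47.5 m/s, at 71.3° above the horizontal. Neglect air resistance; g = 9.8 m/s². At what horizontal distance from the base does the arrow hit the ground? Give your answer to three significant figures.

Components: v_x = 47.5 cos 71.3° = 15.23 m/s, v_y = 47.5 sin 71.3° = 44.99 m/s.
Vertical: 0 = 34.0 + 44.99 t − ½(9.8) t² ⇒ 4.900 t² − 44.99 t − 34.0 = 0.
t = [44.99 + √(2024 + 666.4)] / 9.800 = 9.884 s.
Horizontal: R = v_x · t = 15.23 × 9.884 = 151 m.

151 m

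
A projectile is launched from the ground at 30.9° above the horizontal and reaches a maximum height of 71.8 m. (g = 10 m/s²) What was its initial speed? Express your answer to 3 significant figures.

73.8 m/s

At maximum height v_y = 0, so (v₀ sin θ)² = 2 g H.
v₀ sin 30.9° = √(2 × 10 × 71.8) = 37.89 m/s.
v₀ = 37.89 / sin 30.9° = 37.89 / 0.5135 = 73.8 m/s.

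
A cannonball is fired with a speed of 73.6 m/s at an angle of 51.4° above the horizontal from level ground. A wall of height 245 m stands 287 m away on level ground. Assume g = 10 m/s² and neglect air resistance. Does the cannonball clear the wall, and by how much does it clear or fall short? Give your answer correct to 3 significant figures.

v_x = 73.6 cos 51.4° = 45.92 m/s; v_y0 = 73.6 sin 51.4° = 57.52 m/s.
Time to reach the wall: t = 287 / 45.92 = 6.250 s.
Height at that point: y = 57.52×6.250 − 5.000×6.250² = 164.2 m.
That is 245 − 164.2 = 80.8 m below the top of the wall, so the cannonball does not clear it.

No — it falls 80.8 m short of clearing the wall.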